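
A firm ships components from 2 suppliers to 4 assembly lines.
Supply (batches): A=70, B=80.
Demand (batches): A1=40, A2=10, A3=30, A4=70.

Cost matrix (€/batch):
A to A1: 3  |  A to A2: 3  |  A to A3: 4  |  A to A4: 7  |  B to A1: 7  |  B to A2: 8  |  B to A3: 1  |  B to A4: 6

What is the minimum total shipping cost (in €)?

620

One minimum-cost allocation:
  A–A1: 40 × €3 = €120
  A–A2: 10 × €3 = €30
  A–A4: 20 × €7 = €140
  B–A3: 30 × €1 = €30
  B–A4: 50 × €6 = €300
Total = 120 + 30 + 140 + 30 + 300 = €620.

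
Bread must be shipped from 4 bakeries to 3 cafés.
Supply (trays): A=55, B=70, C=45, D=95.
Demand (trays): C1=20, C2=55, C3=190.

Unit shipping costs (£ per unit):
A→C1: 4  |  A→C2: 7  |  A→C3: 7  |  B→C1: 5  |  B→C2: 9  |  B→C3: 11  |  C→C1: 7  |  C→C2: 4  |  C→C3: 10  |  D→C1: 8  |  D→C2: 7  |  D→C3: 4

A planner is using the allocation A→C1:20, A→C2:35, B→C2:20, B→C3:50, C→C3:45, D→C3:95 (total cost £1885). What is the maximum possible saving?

Current plan cost = 20·4 + 35·7 + 20·9 + 50·11 + 45·10 + 95·4 = £1885.
Optimal plan:
  A–C3: 55 trays
  B–C1: 20 trays
  B–C2: 10 trays
  B–C3: 40 trays
  C–C2: 45 trays
  D–C3: 95 trays
Optimal cost = £1575.
Saving = 1885 − 1575 = £310.

310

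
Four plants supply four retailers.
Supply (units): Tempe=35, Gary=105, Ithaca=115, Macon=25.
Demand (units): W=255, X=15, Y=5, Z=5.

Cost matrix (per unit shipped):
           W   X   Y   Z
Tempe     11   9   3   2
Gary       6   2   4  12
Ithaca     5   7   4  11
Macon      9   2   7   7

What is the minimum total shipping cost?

A cheapest plan:
  Tempe–W: 25 × 11 = 275
  Tempe–Y: 5 × 3 = 15
  Tempe–Z: 5 × 2 = 10
  Gary–W: 105 × 6 = 630
  Ithaca–W: 115 × 5 = 575
  Macon–W: 10 × 9 = 90
  Macon–X: 15 × 2 = 30
Total = 275 + 15 + 10 + 630 + 575 + 90 + 30 = 1625.

1625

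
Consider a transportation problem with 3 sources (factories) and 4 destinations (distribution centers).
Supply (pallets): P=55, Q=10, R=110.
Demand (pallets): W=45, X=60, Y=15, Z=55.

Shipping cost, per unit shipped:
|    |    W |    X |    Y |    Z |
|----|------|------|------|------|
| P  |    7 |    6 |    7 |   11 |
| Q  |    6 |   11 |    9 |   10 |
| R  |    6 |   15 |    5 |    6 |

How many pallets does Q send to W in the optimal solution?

Optimal shipments:
  P->X: 55 × 6 = 330
  Q->W: 5 × 6 = 30
  Q->X: 5 × 11 = 55
  R->W: 40 × 6 = 240
  R->Y: 15 × 5 = 75
  R->Z: 55 × 6 = 330
Total cost = 1060.
So Q→W carries 5 pallets.

5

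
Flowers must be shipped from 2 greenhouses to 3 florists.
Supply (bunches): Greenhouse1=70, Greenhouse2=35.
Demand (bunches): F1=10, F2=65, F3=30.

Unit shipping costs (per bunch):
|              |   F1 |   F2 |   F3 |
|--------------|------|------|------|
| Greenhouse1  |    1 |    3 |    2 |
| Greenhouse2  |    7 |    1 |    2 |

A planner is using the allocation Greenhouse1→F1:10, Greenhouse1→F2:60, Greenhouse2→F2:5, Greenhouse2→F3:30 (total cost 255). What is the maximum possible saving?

60

Current plan cost = 10·1 + 60·3 + 5·1 + 30·2 = 255.
Optimal plan:
  Greenhouse1–F1: 10 bunches
  Greenhouse1–F2: 30 bunches
  Greenhouse1–F3: 30 bunches
  Greenhouse2–F2: 35 bunches
Optimal cost = 195.
Saving = 255 − 195 = 60.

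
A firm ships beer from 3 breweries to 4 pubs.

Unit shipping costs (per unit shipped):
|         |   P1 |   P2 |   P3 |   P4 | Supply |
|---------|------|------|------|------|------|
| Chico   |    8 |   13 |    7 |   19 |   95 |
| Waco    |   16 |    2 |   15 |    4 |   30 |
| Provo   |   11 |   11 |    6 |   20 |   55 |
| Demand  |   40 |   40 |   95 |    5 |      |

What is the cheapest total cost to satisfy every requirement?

Optimal allocation:
  Chico to P1: 40 × 8 = 320
  Chico to P3: 55 × 7 = 385
  Waco to P2: 25 × 2 = 50
  Waco to P4: 5 × 4 = 20
  Provo to P2: 15 × 11 = 165
  Provo to P3: 40 × 6 = 240
Total = 320 + 385 + 50 + 20 + 165 + 240 = 1180.

1180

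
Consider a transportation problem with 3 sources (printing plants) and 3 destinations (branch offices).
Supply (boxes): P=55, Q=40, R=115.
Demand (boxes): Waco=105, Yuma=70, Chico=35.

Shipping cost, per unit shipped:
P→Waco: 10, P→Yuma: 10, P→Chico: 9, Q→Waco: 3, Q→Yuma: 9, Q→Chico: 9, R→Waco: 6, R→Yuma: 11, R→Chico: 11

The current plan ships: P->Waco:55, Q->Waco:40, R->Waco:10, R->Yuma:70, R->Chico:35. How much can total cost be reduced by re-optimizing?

310

Current plan cost = 55·10 + 40·3 + 10·6 + 70·11 + 35·11 = 1885.
Optimal plan:
  P–Yuma: 20 × 10 = 200
  P–Chico: 35 × 9 = 315
  Q–Waco: 40 × 3 = 120
  R–Waco: 65 × 6 = 390
  R–Yuma: 50 × 11 = 550
Optimal cost = 1575.
Saving = 1885 − 1575 = 310.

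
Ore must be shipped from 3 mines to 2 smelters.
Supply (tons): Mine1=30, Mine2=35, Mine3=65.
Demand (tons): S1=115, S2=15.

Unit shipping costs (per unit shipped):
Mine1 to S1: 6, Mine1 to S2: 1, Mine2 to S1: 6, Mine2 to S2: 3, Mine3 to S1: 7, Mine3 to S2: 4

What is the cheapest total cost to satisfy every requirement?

770

Optimal allocation:
  Mine1–S1: 15 × 6 = 90
  Mine1–S2: 15 × 1 = 15
  Mine2–S1: 35 × 6 = 210
  Mine3–S1: 65 × 7 = 455
Total = 90 + 15 + 210 + 455 = 770.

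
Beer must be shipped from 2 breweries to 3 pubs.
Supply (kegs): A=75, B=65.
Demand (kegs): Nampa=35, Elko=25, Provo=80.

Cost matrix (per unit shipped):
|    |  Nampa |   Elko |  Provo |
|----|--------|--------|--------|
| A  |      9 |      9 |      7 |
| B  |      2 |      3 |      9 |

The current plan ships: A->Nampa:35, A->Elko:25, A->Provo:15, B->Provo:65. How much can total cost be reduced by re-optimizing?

Current plan cost = 35·9 + 25·9 + 15·7 + 65·9 = 1230.
Optimal plan:
  A–Provo: 75 kegs
  B–Nampa: 35 kegs
  B–Elko: 25 kegs
  B–Provo: 5 kegs
Optimal cost = 715.
Saving = 1230 − 715 = 515.

515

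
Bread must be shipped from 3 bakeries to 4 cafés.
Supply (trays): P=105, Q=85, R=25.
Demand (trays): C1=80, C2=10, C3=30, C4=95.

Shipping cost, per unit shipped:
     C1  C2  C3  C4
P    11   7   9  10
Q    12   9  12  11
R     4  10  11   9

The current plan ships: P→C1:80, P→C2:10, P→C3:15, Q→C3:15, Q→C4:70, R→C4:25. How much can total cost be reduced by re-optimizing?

180

Current plan cost = 80·11 + 10·7 + 15·9 + 15·12 + 70·11 + 25·9 = 2260.
Optimal plan:
  P→C2: 10 × 7 = 70
  P→C3: 30 × 9 = 270
  P→C4: 65 × 10 = 650
  Q→C1: 55 × 12 = 660
  Q→C4: 30 × 11 = 330
  R→C1: 25 × 4 = 100
Optimal cost = 2080.
Saving = 2260 − 2080 = 180.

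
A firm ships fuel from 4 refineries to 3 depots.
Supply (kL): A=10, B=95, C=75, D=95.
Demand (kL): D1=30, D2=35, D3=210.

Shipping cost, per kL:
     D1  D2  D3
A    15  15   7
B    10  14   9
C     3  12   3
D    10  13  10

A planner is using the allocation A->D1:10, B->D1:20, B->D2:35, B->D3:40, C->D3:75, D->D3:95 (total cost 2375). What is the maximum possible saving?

Current plan cost = 10·15 + 20·10 + 35·14 + 40·9 + 75·3 + 95·10 = 2375.
Optimal plan:
  A–D3: 10 × 7 = 70
  B–D3: 95 × 9 = 855
  C–D1: 30 × 3 = 90
  C–D3: 45 × 3 = 135
  D–D2: 35 × 13 = 455
  D–D3: 60 × 10 = 600
Optimal cost = 2205.
Saving = 2375 − 2205 = 170.

170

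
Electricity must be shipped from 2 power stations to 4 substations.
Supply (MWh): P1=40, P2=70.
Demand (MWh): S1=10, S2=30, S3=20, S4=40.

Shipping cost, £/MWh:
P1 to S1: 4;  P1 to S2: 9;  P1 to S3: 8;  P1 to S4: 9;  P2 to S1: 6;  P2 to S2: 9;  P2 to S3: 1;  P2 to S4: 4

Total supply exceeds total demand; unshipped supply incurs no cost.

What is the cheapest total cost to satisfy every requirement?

490

An optimal shipping plan:
  P1->S1: 10 MWh
  P1->S2: 30 MWh
  P2->S3: 20 MWh
  P2->S4: 40 MWh
Total cost = £490.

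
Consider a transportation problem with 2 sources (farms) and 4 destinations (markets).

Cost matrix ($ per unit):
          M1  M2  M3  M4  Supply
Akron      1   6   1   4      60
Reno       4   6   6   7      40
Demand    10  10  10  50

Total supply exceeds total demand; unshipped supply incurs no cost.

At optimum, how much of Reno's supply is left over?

An optimal plan:
  Akron to M1: 10 × $1 = $10
  Akron to M3: 10 × $1 = $10
  Akron to M4: 40 × $4 = $160
  Reno to M2: 10 × $6 = $60
  Reno to M4: 10 × $7 = $70
Total cost = $310.
Reno ships 20 of its 40, leaving 20.

20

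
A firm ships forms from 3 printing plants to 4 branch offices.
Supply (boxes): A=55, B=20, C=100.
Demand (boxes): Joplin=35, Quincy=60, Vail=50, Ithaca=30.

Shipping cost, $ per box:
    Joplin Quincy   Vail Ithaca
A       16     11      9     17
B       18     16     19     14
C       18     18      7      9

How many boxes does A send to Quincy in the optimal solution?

55

Optimal shipments:
  A→Quincy: 55 × $11 = $605
  B→Joplin: 15 × $18 = $270
  B→Quincy: 5 × $16 = $80
  C→Joplin: 20 × $18 = $360
  C→Vail: 50 × $7 = $350
  C→Ithaca: 30 × $9 = $270
Total cost = $1935.
So A→Quincy carries 55 boxes.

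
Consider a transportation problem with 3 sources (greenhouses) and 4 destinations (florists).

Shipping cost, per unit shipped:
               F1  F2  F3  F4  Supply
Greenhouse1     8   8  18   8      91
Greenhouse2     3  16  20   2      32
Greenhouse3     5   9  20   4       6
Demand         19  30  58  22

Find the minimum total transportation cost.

A cheapest plan:
  Greenhouse1 to F1: 3 × 8 = 24
  Greenhouse1 to F2: 30 × 8 = 240
  Greenhouse1 to F3: 58 × 18 = 1044
  Greenhouse2 to F1: 16 × 3 = 48
  Greenhouse2 to F4: 16 × 2 = 32
  Greenhouse3 to F4: 6 × 4 = 24
Total = 24 + 240 + 1044 + 48 + 32 + 24 = 1412.

1412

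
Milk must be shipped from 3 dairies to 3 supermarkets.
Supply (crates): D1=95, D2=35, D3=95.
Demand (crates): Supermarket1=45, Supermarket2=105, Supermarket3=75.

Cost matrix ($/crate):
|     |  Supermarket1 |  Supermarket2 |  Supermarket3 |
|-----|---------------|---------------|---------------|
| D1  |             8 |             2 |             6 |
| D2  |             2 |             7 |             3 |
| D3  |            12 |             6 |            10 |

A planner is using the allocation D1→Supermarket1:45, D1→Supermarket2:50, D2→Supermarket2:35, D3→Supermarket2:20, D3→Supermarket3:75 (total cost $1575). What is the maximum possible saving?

Current plan cost = 45·8 + 50·2 + 35·7 + 20·6 + 75·10 = $1575.
Optimal plan:
  D1–Supermarket2: 20 × $2 = $40
  D1–Supermarket3: 75 × $6 = $450
  D2–Supermarket1: 35 × $2 = $70
  D3–Supermarket1: 10 × $12 = $120
  D3–Supermarket2: 85 × $6 = $510
Optimal cost = $1190.
Saving = 1575 − 1190 = $385.

385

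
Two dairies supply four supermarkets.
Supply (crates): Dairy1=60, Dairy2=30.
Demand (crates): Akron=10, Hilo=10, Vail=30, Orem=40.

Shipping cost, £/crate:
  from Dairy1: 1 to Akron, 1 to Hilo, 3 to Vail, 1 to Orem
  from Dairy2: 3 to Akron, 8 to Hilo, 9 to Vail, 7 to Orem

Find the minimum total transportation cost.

290

An optimal shipping plan:
  Dairy1→Hilo: 10 × £1 = £10
  Dairy1→Vail: 10 × £3 = £30
  Dairy1→Orem: 40 × £1 = £40
  Dairy2→Akron: 10 × £3 = £30
  Dairy2→Vail: 20 × £9 = £180
Total = 10 + 30 + 40 + 30 + 180 = £290.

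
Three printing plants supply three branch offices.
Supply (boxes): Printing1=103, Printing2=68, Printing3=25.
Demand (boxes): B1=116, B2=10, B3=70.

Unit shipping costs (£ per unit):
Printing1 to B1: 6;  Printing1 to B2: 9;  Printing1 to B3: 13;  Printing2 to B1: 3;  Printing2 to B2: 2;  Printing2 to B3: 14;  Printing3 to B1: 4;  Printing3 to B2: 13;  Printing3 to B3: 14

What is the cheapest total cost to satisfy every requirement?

Optimal allocation:
  Printing1 to B1: 33 × £6 = £198
  Printing1 to B3: 70 × £13 = £910
  Printing2 to B1: 58 × £3 = £174
  Printing2 to B2: 10 × £2 = £20
  Printing3 to B1: 25 × £4 = £100
Total = 198 + 910 + 174 + 20 + 100 = £1402.

1402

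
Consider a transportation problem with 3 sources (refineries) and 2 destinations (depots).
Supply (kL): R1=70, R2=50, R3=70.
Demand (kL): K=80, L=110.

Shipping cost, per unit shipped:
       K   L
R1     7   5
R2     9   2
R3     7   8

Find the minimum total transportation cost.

960

Optimal allocation:
  R1→K: 10 × 7 = 70
  R1→L: 60 × 5 = 300
  R2→L: 50 × 2 = 100
  R3→K: 70 × 7 = 490
Total = 70 + 300 + 100 + 490 = 960.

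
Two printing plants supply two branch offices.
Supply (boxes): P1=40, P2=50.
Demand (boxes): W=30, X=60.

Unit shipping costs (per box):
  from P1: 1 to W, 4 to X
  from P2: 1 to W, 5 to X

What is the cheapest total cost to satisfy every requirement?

290

One minimum-cost allocation:
  P1–X: 40 boxes
  P2–W: 30 boxes
  P2–X: 20 boxes
Total cost = 290.
(Supply check: P1 ships 40; P2 ships 50.)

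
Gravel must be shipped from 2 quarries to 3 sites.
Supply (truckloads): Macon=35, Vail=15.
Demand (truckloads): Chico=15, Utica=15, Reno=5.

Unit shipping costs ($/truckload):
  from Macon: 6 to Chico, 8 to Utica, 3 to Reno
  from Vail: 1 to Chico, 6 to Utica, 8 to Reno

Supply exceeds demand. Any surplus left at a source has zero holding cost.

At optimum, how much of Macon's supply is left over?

15

Minimum-cost shipments:
  Macon to Utica: 15 × $8 = $120
  Macon to Reno: 5 × $3 = $15
  Vail to Chico: 15 × $1 = $15
Total cost = $150.
Macon ships 20 of its 35, leaving 15.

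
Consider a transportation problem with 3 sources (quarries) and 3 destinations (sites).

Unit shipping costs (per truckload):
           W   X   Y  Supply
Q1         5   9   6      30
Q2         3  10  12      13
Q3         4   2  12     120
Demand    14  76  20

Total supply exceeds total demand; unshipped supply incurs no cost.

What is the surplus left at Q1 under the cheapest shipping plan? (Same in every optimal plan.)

Minimum-cost shipments:
  Q1–Y: 20 × 6 = 120
  Q2–W: 13 × 3 = 39
  Q3–W: 1 × 4 = 4
  Q3–X: 76 × 2 = 152
Total cost = 315.
Q1 ships 20 of its 30, leaving 10.

10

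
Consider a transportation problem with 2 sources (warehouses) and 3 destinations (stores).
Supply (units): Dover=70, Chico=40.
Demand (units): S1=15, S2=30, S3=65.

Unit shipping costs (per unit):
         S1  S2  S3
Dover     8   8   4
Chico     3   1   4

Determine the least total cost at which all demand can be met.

An optimal shipping plan:
  Dover–S1: 5 units
  Dover–S3: 65 units
  Chico–S1: 10 units
  Chico–S2: 30 units
Total cost = 360.
(Supply check: Dover ships 70; Chico ships 40.)

360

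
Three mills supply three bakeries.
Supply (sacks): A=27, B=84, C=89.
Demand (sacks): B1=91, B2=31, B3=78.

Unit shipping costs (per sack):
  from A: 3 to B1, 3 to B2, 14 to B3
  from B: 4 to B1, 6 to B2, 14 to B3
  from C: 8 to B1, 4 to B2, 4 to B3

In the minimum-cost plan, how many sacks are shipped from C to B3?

Solving gives:
  A–B1: 7 × 3 = 21
  A–B2: 20 × 3 = 60
  B–B1: 84 × 4 = 336
  C–B2: 11 × 4 = 44
  C–B3: 78 × 4 = 312
Total cost = 773.
So C→B3 carries 78 sacks.

78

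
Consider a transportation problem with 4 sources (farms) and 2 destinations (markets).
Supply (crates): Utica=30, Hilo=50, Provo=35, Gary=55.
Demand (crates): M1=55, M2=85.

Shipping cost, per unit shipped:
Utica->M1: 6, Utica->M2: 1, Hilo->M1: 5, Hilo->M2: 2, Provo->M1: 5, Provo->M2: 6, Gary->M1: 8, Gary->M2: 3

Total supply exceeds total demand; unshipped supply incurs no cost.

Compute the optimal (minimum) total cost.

440

An optimal shipping plan:
  Utica→M2: 30 crates
  Hilo→M1: 20 crates
  Hilo→M2: 30 crates
  Provo→M1: 35 crates
  Gary→M2: 25 crates
Total cost = 440.
(Supply check: Utica ships 30; Hilo ships 50; Provo ships 35; Gary ships 25.)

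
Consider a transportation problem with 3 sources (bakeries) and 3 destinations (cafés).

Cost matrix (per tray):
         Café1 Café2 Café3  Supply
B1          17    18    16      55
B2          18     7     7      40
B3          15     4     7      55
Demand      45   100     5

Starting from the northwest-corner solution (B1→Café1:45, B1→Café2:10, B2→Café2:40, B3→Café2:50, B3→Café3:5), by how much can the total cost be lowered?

25

Current plan cost = 45·17 + 10·18 + 40·7 + 50·4 + 5·7 = 1460.
Optimal plan:
  B1 to Café1: 45 × 17 = 765
  B1 to Café2: 5 × 18 = 90
  B1 to Café3: 5 × 16 = 80
  B2 to Café2: 40 × 7 = 280
  B3 to Café2: 55 × 4 = 220
Optimal cost = 1435.
Saving = 1460 − 1435 = 25.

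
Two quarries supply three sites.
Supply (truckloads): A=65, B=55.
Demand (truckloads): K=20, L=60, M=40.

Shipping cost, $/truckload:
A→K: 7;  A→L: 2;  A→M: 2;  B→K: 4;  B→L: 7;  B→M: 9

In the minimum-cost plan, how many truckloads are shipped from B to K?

The minimum-cost plan:
  A–L: 25 × $2 = $50
  A–M: 40 × $2 = $80
  B–K: 20 × $4 = $80
  B–L: 35 × $7 = $245
Total cost = $455.
So B→K carries 20 truckloads.

20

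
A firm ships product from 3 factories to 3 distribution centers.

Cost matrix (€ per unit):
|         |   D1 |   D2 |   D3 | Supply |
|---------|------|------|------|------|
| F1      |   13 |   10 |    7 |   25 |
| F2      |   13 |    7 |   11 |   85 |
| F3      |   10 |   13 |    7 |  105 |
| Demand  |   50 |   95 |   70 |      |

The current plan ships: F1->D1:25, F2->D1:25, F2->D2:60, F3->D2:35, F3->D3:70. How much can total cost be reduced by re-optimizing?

Current plan cost = 25·13 + 25·13 + 60·7 + 35·13 + 70·7 = €2015.
Optimal plan:
  F1 to D2: 10 × €10 = €100
  F1 to D3: 15 × €7 = €105
  F2 to D2: 85 × €7 = €595
  F3 to D1: 50 × €10 = €500
  F3 to D3: 55 × €7 = €385
Optimal cost = €1685.
Saving = 2015 − 1685 = €330.

330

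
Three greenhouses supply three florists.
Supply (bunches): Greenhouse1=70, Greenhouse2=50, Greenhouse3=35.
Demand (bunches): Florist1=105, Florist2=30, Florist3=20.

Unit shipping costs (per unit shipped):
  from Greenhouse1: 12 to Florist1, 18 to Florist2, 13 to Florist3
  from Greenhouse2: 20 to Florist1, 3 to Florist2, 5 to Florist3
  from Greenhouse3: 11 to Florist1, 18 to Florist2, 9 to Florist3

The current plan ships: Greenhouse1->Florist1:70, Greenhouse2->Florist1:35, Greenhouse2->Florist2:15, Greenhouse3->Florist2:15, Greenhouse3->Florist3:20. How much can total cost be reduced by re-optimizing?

620

Current plan cost = 70·12 + 35·20 + 15·3 + 15·18 + 20·9 = 2035.
Optimal plan:
  Greenhouse1–Florist1: 70 bunches
  Greenhouse2–Florist2: 30 bunches
  Greenhouse2–Florist3: 20 bunches
  Greenhouse3–Florist1: 35 bunches
Optimal cost = 1415.
Saving = 2035 − 1415 = 620.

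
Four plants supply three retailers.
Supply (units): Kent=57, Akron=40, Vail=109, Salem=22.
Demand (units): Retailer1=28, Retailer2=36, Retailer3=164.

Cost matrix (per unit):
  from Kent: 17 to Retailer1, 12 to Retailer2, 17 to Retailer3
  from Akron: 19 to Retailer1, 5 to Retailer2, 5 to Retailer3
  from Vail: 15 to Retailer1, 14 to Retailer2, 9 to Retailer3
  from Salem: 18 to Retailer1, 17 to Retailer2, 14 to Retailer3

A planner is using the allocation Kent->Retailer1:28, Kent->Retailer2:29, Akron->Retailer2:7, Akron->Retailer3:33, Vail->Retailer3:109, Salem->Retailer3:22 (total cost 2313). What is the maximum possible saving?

Current plan cost = 28·17 + 29·12 + 7·5 + 33·5 + 109·9 + 22·14 = 2313.
Optimal plan:
  Kent→Retailer1: 21 × 17 = 357
  Kent→Retailer2: 36 × 12 = 432
  Akron→Retailer3: 40 × 5 = 200
  Vail→Retailer3: 109 × 9 = 981
  Salem→Retailer1: 7 × 18 = 126
  Salem→Retailer3: 15 × 14 = 210
Optimal cost = 2306.
Saving = 2313 − 2306 = 7.

7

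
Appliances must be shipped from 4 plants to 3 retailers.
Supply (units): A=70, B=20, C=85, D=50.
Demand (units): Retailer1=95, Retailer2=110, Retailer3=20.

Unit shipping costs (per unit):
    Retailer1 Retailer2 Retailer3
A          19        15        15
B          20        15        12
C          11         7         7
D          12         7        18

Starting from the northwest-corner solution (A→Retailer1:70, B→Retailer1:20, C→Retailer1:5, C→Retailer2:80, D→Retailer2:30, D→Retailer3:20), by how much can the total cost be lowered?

300

Current plan cost = 70·19 + 20·20 + 5·11 + 80·7 + 30·7 + 20·18 = 2915.
Optimal plan:
  A->Retailer1: 10 × 19 = 190
  A->Retailer2: 60 × 15 = 900
  B->Retailer3: 20 × 12 = 240
  C->Retailer1: 85 × 11 = 935
  D->Retailer2: 50 × 7 = 350
Optimal cost = 2615.
Saving = 2915 − 2615 = 300.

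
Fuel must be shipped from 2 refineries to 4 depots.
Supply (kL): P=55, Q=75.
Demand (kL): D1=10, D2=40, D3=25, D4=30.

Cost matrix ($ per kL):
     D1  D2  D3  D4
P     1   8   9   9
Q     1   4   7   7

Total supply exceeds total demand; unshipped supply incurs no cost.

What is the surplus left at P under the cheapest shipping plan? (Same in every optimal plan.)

Minimum-cost shipments:
  P to D1: 10 × $1 = $10
  P to D3: 20 × $9 = $180
  Q to D2: 40 × $4 = $160
  Q to D3: 5 × $7 = $35
  Q to D4: 30 × $7 = $210
Total cost = $595.
P ships 30 of its 55, leaving 25.

25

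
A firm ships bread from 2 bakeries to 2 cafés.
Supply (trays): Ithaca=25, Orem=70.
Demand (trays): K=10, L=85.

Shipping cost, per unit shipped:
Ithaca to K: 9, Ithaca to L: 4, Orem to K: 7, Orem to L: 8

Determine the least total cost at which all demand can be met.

A cheapest plan:
  Ithaca→L: 25 × 4 = 100
  Orem→K: 10 × 7 = 70
  Orem→L: 60 × 8 = 480
Total = 100 + 70 + 480 = 650.

650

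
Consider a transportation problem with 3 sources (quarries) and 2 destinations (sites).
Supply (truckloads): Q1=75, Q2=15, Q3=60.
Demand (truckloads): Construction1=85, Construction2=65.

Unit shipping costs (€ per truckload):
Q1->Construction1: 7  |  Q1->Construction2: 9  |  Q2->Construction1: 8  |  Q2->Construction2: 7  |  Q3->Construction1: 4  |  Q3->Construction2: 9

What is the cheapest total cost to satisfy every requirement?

970

Optimal allocation:
  Q1->Construction1: 25 × €7 = €175
  Q1->Construction2: 50 × €9 = €450
  Q2->Construction2: 15 × €7 = €105
  Q3->Construction1: 60 × €4 = €240
Total = 175 + 450 + 105 + 240 = €970.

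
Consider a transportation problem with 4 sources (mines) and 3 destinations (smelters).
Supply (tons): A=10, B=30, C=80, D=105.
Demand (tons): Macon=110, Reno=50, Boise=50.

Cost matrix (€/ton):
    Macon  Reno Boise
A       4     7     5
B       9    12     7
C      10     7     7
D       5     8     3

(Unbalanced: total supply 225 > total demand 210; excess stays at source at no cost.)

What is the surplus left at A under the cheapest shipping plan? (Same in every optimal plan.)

Minimum-cost shipments:
  A–Macon: 10 × €4 = €40
  B–Macon: 15 × €9 = €135
  C–Reno: 50 × €7 = €350
  C–Boise: 30 × €7 = €210
  D–Macon: 85 × €5 = €425
  D–Boise: 20 × €3 = €60
Total cost = €1220.
A ships 10 of its 10, leaving 0.

0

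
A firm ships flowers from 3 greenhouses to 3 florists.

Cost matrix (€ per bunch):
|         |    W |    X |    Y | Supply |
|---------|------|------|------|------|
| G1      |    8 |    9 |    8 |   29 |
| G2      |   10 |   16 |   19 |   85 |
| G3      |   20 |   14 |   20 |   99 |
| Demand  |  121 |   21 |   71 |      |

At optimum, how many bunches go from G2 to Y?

Solving gives:
  G1 to Y: 29 × €8 = €232
  G2 to W: 85 × €10 = €850
  G3 to W: 36 × €20 = €720
  G3 to X: 21 × €14 = €294
  G3 to Y: 42 × €20 = €840
Total cost = €2936.
The route G2→Y is not used.

0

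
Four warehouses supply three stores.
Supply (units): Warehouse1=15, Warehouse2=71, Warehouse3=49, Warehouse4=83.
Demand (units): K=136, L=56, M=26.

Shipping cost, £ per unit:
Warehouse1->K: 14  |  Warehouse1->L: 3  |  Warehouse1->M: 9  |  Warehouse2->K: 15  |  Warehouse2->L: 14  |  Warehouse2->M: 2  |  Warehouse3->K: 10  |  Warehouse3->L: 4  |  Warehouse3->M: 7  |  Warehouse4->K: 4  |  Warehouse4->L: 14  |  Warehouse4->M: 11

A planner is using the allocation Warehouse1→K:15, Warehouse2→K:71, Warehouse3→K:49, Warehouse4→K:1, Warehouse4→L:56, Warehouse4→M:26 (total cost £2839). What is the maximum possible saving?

Current plan cost = 15·14 + 71·15 + 49·10 + 1·4 + 56·14 + 26·11 = £2839.
Optimal plan:
  Warehouse1 to L: 15 units
  Warehouse2 to K: 45 units
  Warehouse2 to M: 26 units
  Warehouse3 to K: 8 units
  Warehouse3 to L: 41 units
  Warehouse4 to K: 83 units
Optimal cost = £1348.
Saving = 2839 − 1348 = £1491.

1491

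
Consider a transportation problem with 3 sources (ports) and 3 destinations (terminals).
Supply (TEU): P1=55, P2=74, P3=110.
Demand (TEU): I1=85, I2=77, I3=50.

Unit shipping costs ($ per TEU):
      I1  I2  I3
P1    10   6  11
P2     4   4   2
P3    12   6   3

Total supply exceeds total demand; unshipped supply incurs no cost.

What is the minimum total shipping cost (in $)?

Optimal allocation:
  P1 to I1: 11 × $10 = $110
  P1 to I2: 44 × $6 = $264
  P2 to I1: 74 × $4 = $296
  P3 to I2: 33 × $6 = $198
  P3 to I3: 50 × $3 = $150
Total = 110 + 264 + 296 + 198 + 150 = $1018.
(Supply check: P1 ships 55; P2 ships 74; P3 ships 83.)

1018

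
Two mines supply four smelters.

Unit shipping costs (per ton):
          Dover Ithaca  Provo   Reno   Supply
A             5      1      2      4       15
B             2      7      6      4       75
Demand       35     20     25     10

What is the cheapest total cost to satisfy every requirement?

One minimum-cost allocation:
  A–Ithaca: 15 tons
  B–Dover: 35 tons
  B–Ithaca: 5 tons
  B–Provo: 25 tons
  B–Reno: 10 tons
Total cost = 310.

310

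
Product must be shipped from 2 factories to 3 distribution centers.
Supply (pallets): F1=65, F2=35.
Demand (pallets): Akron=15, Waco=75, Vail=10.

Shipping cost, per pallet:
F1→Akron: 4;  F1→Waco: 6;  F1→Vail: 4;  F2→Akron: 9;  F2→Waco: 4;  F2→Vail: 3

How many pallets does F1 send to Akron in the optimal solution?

15

Solving gives:
  F1 to Akron: 15 × 4 = 60
  F1 to Waco: 40 × 6 = 240
  F1 to Vail: 10 × 4 = 40
  F2 to Waco: 35 × 4 = 140
Total cost = 480.
So F1→Akron carries 15 pallets.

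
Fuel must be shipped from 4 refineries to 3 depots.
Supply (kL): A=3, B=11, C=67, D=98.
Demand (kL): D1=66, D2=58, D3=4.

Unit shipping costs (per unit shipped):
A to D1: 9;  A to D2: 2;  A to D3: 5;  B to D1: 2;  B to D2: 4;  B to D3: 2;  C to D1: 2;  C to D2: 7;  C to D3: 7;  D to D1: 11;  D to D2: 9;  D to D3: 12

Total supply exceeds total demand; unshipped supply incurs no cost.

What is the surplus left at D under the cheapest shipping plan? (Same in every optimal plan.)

51

An optimal plan:
  A→D2: 3 kL
  B→D2: 7 kL
  B→D3: 4 kL
  C→D1: 66 kL
  C→D2: 1 kL
  D→D2: 47 kL
Total cost = 604.
D ships 47 of its 98, leaving 51.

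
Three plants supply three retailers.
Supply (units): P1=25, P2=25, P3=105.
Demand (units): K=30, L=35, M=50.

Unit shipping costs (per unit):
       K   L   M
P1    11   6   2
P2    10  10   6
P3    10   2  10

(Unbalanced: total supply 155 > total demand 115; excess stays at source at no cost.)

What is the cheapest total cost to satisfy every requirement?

570

A cheapest plan:
  P1→M: 25 × 2 = 50
  P2→M: 25 × 6 = 150
  P3→K: 30 × 10 = 300
  P3→L: 35 × 2 = 70
Total = 50 + 150 + 300 + 70 = 570.
(Supply check: P1 ships 25; P2 ships 25; P3 ships 65.)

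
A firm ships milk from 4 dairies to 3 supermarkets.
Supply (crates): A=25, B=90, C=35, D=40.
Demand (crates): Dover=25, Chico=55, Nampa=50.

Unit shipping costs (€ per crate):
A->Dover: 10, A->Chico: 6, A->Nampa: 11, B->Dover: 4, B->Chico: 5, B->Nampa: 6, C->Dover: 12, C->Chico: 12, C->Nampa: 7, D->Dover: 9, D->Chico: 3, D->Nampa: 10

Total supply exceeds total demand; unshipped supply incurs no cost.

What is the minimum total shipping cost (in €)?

One minimum-cost allocation:
  B–Dover: 25 × €4 = €100
  B–Chico: 15 × €5 = €75
  B–Nampa: 50 × €6 = €300
  D–Chico: 40 × €3 = €120
Total = 100 + 75 + 300 + 120 = €595.

595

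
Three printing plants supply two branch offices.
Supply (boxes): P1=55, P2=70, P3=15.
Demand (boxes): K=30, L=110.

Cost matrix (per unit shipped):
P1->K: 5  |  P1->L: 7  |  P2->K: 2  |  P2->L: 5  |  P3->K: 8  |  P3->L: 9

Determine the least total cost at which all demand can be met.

Optimal allocation:
  P1–L: 55 boxes
  P2–K: 30 boxes
  P2–L: 40 boxes
  P3–L: 15 boxes
Total cost = 780.
(Supply check: P1 ships 55; P2 ships 70; P3 ships 15.)

780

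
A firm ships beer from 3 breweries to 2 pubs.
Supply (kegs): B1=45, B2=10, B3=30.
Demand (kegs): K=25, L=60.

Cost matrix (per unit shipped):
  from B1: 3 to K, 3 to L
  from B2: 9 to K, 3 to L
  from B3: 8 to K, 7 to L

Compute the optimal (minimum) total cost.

One minimum-cost allocation:
  B1→K: 25 × 3 = 75
  B1→L: 20 × 3 = 60
  B2→L: 10 × 3 = 30
  B3→L: 30 × 7 = 210
Total = 75 + 60 + 30 + 210 = 375.

375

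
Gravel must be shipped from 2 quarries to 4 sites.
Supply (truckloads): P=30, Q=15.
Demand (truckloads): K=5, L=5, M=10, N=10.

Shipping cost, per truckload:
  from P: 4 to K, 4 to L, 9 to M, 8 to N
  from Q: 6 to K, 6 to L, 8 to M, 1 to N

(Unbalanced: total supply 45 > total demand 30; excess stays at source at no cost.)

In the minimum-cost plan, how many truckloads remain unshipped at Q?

Minimum-cost shipments:
  P→K: 5 × 4 = 20
  P→L: 5 × 4 = 20
  P→M: 5 × 9 = 45
  Q→M: 5 × 8 = 40
  Q→N: 10 × 1 = 10
Total cost = 135.
Q ships 15 of its 15, leaving 0.

0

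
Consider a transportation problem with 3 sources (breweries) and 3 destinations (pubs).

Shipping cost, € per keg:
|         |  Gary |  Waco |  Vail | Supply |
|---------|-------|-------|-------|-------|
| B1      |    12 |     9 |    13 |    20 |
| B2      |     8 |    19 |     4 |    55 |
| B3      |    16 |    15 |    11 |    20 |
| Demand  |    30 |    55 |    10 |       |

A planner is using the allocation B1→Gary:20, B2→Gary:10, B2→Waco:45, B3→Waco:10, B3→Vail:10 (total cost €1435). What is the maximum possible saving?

Current plan cost = 20·12 + 10·8 + 45·19 + 10·15 + 10·11 = €1435.
Optimal plan:
  B1 to Waco: 20 × €9 = €180
  B2 to Gary: 30 × €8 = €240
  B2 to Waco: 15 × €19 = €285
  B2 to Vail: 10 × €4 = €40
  B3 to Waco: 20 × €15 = €300
Optimal cost = €1045.
Saving = 1435 − 1045 = €390.

390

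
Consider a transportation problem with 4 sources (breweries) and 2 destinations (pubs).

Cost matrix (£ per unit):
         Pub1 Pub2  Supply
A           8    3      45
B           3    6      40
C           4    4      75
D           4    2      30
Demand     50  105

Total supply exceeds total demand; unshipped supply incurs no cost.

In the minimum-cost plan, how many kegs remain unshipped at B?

Minimum-cost shipments:
  A->Pub2: 45 kegs
  B->Pub1: 40 kegs
  C->Pub1: 10 kegs
  C->Pub2: 30 kegs
  D->Pub2: 30 kegs
Total cost = £475.
B ships 40 of its 40, leaving 0.

0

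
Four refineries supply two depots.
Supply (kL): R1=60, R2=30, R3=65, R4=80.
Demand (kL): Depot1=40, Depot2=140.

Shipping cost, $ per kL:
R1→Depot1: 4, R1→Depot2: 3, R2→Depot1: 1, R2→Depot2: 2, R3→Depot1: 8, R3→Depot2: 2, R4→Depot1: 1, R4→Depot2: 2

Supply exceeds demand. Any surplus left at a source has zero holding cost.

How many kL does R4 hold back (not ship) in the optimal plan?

0

Minimum-cost shipments:
  R1->Depot2: 5 × $3 = $15
  R2->Depot2: 30 × $2 = $60
  R3->Depot2: 65 × $2 = $130
  R4->Depot1: 40 × $1 = $40
  R4->Depot2: 40 × $2 = $80
Total cost = $325.
R4 ships 80 of its 80, leaving 0.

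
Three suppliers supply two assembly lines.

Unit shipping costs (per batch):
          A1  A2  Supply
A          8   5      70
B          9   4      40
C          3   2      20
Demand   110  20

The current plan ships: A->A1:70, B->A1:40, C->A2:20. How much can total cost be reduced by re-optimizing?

Current plan cost = 70·8 + 40·9 + 20·2 = 960.
Optimal plan:
  A->A1: 70 × 8 = 560
  B->A1: 20 × 9 = 180
  B->A2: 20 × 4 = 80
  C->A1: 20 × 3 = 60
Optimal cost = 880.
Saving = 960 − 880 = 80.

80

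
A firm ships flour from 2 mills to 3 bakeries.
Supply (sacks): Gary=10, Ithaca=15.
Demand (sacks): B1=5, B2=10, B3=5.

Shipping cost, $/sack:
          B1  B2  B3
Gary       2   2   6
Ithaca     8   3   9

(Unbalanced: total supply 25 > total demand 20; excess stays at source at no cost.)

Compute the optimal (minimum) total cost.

Optimal allocation:
  Gary->B1: 5 sacks
  Gary->B3: 5 sacks
  Ithaca->B2: 10 sacks
Total cost = $70.
(Supply check: Gary ships 10; Ithaca ships 10.)

70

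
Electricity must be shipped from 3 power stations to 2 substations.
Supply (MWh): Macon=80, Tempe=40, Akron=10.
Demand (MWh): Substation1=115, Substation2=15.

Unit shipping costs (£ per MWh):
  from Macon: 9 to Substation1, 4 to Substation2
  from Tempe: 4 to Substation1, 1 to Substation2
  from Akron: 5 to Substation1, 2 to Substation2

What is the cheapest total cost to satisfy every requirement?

A cheapest plan:
  Macon->Substation1: 65 × £9 = £585
  Macon->Substation2: 15 × £4 = £60
  Tempe->Substation1: 40 × £4 = £160
  Akron->Substation1: 10 × £5 = £50
Total = 585 + 60 + 160 + 50 = £855.
(Supply check: Macon ships 80; Tempe ships 40; Akron ships 10.)

855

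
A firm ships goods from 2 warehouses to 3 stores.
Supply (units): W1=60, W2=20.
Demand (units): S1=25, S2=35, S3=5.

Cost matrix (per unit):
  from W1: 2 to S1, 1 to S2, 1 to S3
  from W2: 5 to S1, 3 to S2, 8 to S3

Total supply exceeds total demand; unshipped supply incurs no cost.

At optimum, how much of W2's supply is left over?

Minimum-cost shipments:
  W1 to S1: 25 × 2 = 50
  W1 to S2: 30 × 1 = 30
  W1 to S3: 5 × 1 = 5
  W2 to S2: 5 × 3 = 15
Total cost = 100.
W2 ships 5 of its 20, leaving 15.

15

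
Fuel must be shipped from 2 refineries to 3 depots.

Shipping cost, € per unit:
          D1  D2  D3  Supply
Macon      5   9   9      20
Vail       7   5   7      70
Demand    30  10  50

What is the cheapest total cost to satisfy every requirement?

570

Optimal allocation:
  Macon→D1: 20 × €5 = €100
  Vail→D1: 10 × €7 = €70
  Vail→D2: 10 × €5 = €50
  Vail→D3: 50 × €7 = €350
Total = 100 + 70 + 50 + 350 = €570.
(Supply check: Macon ships 20; Vail ships 70.)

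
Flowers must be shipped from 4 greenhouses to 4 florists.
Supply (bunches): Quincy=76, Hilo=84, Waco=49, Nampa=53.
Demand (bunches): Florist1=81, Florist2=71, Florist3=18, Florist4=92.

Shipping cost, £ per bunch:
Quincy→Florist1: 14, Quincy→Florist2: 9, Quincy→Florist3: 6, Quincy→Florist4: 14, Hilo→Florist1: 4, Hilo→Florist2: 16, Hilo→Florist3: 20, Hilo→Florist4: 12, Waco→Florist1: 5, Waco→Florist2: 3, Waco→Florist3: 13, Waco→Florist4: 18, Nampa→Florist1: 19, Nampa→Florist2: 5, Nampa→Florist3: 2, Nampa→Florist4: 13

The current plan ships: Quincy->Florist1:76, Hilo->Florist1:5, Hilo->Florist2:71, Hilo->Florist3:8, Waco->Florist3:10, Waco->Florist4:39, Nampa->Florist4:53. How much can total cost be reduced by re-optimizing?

2015

Current plan cost = 76·14 + 5·4 + 71·16 + 8·20 + 10·13 + 39·18 + 53·13 = £3901.
Optimal plan:
  Quincy–Florist4: 76 × £14 = £1064
  Hilo–Florist1: 81 × £4 = £324
  Hilo–Florist4: 3 × £12 = £36
  Waco–Florist2: 49 × £3 = £147
  Nampa–Florist2: 22 × £5 = £110
  Nampa–Florist3: 18 × £2 = £36
  Nampa–Florist4: 13 × £13 = £169
Optimal cost = £1886.
Saving = 3901 − 1886 = £2015.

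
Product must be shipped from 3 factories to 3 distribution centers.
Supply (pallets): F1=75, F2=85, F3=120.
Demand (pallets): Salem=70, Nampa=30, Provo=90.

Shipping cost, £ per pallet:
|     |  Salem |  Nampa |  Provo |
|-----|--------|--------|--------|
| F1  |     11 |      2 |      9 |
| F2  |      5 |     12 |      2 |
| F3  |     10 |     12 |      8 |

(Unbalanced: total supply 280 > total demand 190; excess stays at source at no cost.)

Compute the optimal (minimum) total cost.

970

Optimal allocation:
  F1→Nampa: 30 × £2 = £60
  F2→Provo: 85 × £2 = £170
  F3→Salem: 70 × £10 = £700
  F3→Provo: 5 × £8 = £40
Total = 60 + 170 + 700 + 40 = £970.
(Supply check: F1 ships 30; F2 ships 85; F3 ships 75.)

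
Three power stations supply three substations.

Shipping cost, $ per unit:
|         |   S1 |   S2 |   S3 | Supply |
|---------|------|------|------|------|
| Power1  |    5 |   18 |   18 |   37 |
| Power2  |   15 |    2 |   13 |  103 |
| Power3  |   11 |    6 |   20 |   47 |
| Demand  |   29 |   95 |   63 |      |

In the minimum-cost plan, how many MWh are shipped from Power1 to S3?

Solving gives:
  Power1→S1: 29 × $5 = $145
  Power1→S3: 8 × $18 = $144
  Power2→S2: 48 × $2 = $96
  Power2→S3: 55 × $13 = $715
  Power3→S2: 47 × $6 = $282
Total cost = $1382.
So Power1→S3 carries 8 MWh.

8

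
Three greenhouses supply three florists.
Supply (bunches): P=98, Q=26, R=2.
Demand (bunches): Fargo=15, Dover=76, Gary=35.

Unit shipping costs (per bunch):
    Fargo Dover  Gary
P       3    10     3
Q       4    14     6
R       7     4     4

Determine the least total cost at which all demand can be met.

An optimal shipping plan:
  P->Dover: 74 bunches
  P->Gary: 24 bunches
  Q->Fargo: 15 bunches
  Q->Gary: 11 bunches
  R->Dover: 2 bunches
Total cost = 946.
(Supply check: P ships 98; Q ships 26; R ships 2.)

946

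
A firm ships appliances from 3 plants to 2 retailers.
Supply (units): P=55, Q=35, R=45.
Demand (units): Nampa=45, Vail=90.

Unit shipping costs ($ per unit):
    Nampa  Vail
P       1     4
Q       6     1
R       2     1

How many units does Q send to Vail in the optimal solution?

The minimum-cost plan:
  P→Nampa: 45 × $1 = $45
  P→Vail: 10 × $4 = $40
  Q→Vail: 35 × $1 = $35
  R→Vail: 45 × $1 = $45
Total cost = $165.
So Q→Vail carries 35 units.

35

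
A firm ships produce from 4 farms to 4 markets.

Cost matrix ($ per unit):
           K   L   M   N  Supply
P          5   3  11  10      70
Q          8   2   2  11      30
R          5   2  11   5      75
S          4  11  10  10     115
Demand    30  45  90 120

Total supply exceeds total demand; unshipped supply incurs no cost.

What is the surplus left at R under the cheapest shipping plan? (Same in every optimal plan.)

Minimum-cost shipments:
  P to L: 45 × $3 = $135
  P to N: 25 × $10 = $250
  Q to M: 30 × $2 = $60
  R to N: 75 × $5 = $375
  S to K: 30 × $4 = $120
  S to M: 60 × $10 = $600
  S to N: 20 × $10 = $200
Total cost = $1740.
R ships 75 of its 75, leaving 0.

0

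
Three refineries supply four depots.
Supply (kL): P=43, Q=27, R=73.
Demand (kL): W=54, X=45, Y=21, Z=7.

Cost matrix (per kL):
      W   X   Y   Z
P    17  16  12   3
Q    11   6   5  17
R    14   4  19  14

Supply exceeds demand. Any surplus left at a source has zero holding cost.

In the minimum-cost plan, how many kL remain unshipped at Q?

An optimal plan:
  P→W: 20 × 17 = 340
  P→Z: 7 × 3 = 21
  Q→W: 6 × 11 = 66
  Q→Y: 21 × 5 = 105
  R→W: 28 × 14 = 392
  R→X: 45 × 4 = 180
Total cost = 1104.
Q ships 27 of its 27, leaving 0.

0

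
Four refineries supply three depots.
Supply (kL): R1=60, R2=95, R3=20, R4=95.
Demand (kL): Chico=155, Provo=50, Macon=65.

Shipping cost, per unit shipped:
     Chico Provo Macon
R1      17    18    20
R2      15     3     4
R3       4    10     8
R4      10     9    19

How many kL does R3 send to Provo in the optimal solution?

0

The minimum-cost plan:
  R1 to Chico: 60 kL
  R2 to Provo: 30 kL
  R2 to Macon: 65 kL
  R3 to Chico: 20 kL
  R4 to Chico: 75 kL
  R4 to Provo: 20 kL
Total cost = 2380.
The route R3→Provo is not used.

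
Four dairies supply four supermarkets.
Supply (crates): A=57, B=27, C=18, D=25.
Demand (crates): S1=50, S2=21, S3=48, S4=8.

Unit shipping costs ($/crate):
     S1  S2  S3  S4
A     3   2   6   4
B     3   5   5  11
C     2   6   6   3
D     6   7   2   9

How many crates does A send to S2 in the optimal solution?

Optimal shipments:
  A–S1: 28 × $3 = $84
  A–S2: 21 × $2 = $42
  A–S4: 8 × $4 = $32
  B–S1: 4 × $3 = $12
  B–S3: 23 × $5 = $115
  C–S1: 18 × $2 = $36
  D–S3: 25 × $2 = $50
Total cost = $371.
So A→S2 carries 21 crates.

21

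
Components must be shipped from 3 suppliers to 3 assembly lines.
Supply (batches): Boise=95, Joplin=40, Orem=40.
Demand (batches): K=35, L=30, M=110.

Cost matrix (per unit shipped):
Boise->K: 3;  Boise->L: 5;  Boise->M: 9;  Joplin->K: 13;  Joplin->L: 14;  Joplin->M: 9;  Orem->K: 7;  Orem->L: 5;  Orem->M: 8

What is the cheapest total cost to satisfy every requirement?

1205

Optimal allocation:
  Boise→K: 35 × 3 = 105
  Boise→L: 30 × 5 = 150
  Boise→M: 30 × 9 = 270
  Joplin→M: 40 × 9 = 360
  Orem→M: 40 × 8 = 320
Total = 105 + 150 + 270 + 360 + 320 = 1205.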